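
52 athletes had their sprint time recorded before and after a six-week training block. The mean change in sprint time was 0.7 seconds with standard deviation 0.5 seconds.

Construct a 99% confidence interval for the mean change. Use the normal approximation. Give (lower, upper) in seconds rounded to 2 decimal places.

Paired design: SE = s_d/√n = 0.5/√52 = 0.0693.
z* = 2.576; margin of error = 2.576 × 0.0693 = 0.1785.
0.7 ± 0.1785 → (0.52, 0.88).

(0.52, 0.88)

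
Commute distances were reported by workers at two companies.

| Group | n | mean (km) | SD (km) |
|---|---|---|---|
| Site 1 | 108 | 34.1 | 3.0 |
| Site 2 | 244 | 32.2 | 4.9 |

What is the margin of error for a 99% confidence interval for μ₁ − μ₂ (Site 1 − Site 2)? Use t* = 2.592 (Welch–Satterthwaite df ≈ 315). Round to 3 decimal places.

1.105

SE₁ = s₁/√n₁ = 3.0/√108 = 0.2887; SE₂ = 4.9/√244 = 0.3137.
Independent samples, unequal variances: SE_diff = √(SE₁² + SE₂²) = √(0.08334769 + 0.09840769) = 0.4263.
t* = 2.592, so margin of error = 2.592 × 0.4263 = 1.1050.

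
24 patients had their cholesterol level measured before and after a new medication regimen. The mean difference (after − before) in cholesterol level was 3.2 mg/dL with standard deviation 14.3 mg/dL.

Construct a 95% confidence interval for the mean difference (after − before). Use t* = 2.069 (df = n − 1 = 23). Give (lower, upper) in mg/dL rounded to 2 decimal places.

Paired design: SE = s_d/√n = 14.3/√24 = 2.9190.
t* = 2.069; margin of error = 2.069 × 2.9190 = 6.0394.
3.2 ± 6.0394 → (-2.84, 9.24).

(-2.84, 9.24)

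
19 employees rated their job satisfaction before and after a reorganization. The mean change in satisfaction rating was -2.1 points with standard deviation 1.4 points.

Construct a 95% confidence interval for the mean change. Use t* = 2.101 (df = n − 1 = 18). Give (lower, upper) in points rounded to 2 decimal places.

(-2.77, -1.43)

This is a matched-pairs design, so SE = s_d/√n = 1.4/√19 = 0.3212.
Margin = 2.101 × 0.3212 = 0.6748; the interval is -2.1 ± 0.6748 = (-2.77, -1.43).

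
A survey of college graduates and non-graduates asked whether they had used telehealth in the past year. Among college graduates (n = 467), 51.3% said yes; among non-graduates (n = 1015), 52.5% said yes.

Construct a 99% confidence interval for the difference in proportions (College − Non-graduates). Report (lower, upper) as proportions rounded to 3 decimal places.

Each SE is √(p̂(1−p̂)/n): √(0.5130·0.4870/467) = 0.02313 and √(0.5250·0.4750/1015) = 0.01567.
SE(p̂₁ − p̂₂) = √(SE₁² + SE₂²) = √(0.0005349969 + 0.0002455489) = 0.02794, since the two samples are independent.
At 99% confidence z* = 2.576; margin = 2.576 × 0.02794 = 0.07197.
The difference is 0.5130 − 0.5250 = -0.0120, so the interval is -0.0120 ± 0.07197 = (-0.084, 0.060).

(-0.084, 0.060)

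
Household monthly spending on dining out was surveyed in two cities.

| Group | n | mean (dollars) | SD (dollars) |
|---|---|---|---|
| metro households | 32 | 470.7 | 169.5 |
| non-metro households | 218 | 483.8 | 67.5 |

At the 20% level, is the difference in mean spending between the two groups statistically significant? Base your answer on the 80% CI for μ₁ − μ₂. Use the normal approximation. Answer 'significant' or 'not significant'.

not significant

Standard errors of each mean: 169.5/√32 = 29.9636 and 67.5/√218 = 4.5717.
SE(x̄₁ − x̄₂) = √(29.9636² + 4.5717²) = 30.3104 for independent samples with unequal variances.
With z* = 1.282, the margin is 1.282 × 30.3104 = 38.8579.
x̄₁ − x̄₂ = 470.7 − 483.8 = -13.1000; the interval is -13.1000 ± 38.8579 = (-51.9579, 25.7579).
The interval (-51.9579, 25.7579) contains 0, so the difference is not significant.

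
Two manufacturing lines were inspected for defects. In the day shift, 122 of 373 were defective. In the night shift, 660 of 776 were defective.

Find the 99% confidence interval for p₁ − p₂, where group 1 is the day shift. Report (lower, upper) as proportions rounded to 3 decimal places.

Sample proportions: 122/373 = 0.3271, 660/776 = 0.8505.
Each SE is √(p̂(1−p̂)/n): √(0.3271·0.6729/373) = 0.02429 and √(0.8505·0.1495/776) = 0.01280.
SE(p̂₁ − p̂₂) = √(SE₁² + SE₂²) = √(0.0005900041 + 0.00016384) = 0.02746, since the two samples are independent.
At 99% confidence z* = 2.576; margin = 2.576 × 0.02746 = 0.07074.
The difference is 0.3271 − 0.8505 = -0.5234, so the interval is -0.5234 ± 0.07074 = (-0.594, -0.453).

(-0.594, -0.453)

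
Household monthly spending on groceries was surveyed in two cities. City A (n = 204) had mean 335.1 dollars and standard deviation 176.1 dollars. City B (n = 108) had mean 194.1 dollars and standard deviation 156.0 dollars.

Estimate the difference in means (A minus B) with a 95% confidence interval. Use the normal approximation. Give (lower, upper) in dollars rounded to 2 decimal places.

(102.93, 179.07)

Standard errors of each mean: 176.1/√204 = 12.3295 and 156.0/√108 = 15.0111.
SE(x̄₁ − x̄₂) = √(12.3295² + 15.0111²) = 19.4255 for independent samples with unequal variances.
With z* = 1.960, the margin is 1.960 × 19.4255 = 38.0740.
x̄₁ − x̄₂ = 335.1 − 194.1 = 141.0000; the interval is 141.0000 ± 38.0740 = (102.93, 179.07).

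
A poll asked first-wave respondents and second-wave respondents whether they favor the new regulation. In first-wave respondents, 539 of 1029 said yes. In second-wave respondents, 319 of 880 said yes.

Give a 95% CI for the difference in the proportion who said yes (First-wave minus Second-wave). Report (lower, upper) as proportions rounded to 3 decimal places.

(0.117, 0.205)

First, p̂₁ = 539/1029 = 0.5238; p̂₂ = 319/880 = 0.3625.
The two standard errors are √(0.5238×0.4762/1029) = 0.01557 and √(0.3625×0.6375/880) = 0.01621.
Because the samples are independent, SE_diff = √(0.01557² + 0.01621²) = 0.02248.
Using z* = 1.960 for 95%, ME = 1.960 × 0.02248 = 0.04406.
p̂₁ − p̂₂ = 0.1613; interval 0.1613 ± 0.04406 gives (0.117, 0.205).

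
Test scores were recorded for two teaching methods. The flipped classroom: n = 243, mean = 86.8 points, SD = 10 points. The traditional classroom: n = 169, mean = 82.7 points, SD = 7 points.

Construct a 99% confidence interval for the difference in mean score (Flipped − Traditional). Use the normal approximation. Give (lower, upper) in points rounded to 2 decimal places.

(1.94, 6.26)

SE₁ = s₁/√n₁ = 10/√243 = 0.6415; SE₂ = 7/√169 = 0.5385.
Independent samples, unequal variances: SE_diff = √(SE₁² + SE₂²) = √(0.41152225 + 0.28998225) = 0.8376.
z* = 2.576, so margin of error = 2.576 × 0.8376 = 2.1577.
Difference in means = 86.8 − 82.7 = 4.1000.
4.1000 ± 2.1577 → (1.94, 6.26).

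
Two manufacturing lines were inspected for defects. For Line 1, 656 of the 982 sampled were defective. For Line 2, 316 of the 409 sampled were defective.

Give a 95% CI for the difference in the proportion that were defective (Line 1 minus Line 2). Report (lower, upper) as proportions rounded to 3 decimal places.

First, p̂₁ = 656/982 = 0.6680; p̂₂ = 316/409 = 0.7726.
The two standard errors are √(0.6680×0.3320/982) = 0.01503 and √(0.7726×0.2274/409) = 0.02073.
Because the samples are independent, SE_diff = √(0.01503² + 0.02073²) = 0.02561.
Using z* = 1.960 for 95%, ME = 1.960 × 0.02561 = 0.05020.
p̂₁ − p̂₂ = -0.1046; interval -0.1046 ± 0.05020 gives (-0.155, -0.054).

(-0.155, -0.054)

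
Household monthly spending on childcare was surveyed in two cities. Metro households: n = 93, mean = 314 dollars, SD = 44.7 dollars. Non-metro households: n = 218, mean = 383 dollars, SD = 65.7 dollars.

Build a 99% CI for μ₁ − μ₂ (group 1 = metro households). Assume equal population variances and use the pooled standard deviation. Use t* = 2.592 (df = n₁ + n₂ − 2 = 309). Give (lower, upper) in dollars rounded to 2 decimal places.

(-88.33, -49.67)

s_p = √[((n₁−1)s₁² + (n₂−1)s₂²)/(n₁+n₂−2)] = √[(92·44.7² + 217·65.7²)/309] = 60.2181.
SE = 60.2181·√(1/93 + 1/218) = 7.4583.
With t* = 2.592, margin = 2.592 × 7.4583 = 19.3319.
x̄₁ − x̄₂ = 314 − 383 = -69.0000; interval -69.0000 ± 19.3319 = (-88.33, -49.67).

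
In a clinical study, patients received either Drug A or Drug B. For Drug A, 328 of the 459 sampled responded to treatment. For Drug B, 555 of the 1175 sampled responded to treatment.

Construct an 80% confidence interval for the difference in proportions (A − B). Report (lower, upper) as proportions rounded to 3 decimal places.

(0.209, 0.275)

p̂₁ = 328/459 = 0.7146 and p̂₂ = 555/1175 = 0.4723.
SE₁ = √(p̂₁(1−p̂₁)/n₁) = √(0.7146·0.2854/459) = 0.02108; SE₂ = √(0.4723·0.5277/1175) = 0.01456.
Independent samples: SE of the difference = √(SE₁² + SE₂²) = √(0.0004443664 + 0.0002119936) = 0.02562.
z* for 80% confidence is 1.282, so the margin of error is 1.282 × 0.02562 = 0.03284.
Point estimate p̂₁ − p̂₂ = 0.7146 − 0.4723 = 0.2423.
0.2423 ± 0.03284 → (0.209, 0.275).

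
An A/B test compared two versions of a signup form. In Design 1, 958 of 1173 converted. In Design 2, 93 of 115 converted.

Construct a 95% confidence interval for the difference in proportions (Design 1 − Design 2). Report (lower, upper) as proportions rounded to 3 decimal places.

p̂₁ = 958/1173 = 0.8167 and p̂₂ = 93/115 = 0.8087.
SE₁ = √(p̂₁(1−p̂₁)/n₁) = √(0.8167·0.1833/1173) = 0.01130; SE₂ = √(0.8087·0.1913/115) = 0.03668.
Independent samples: SE of the difference = √(SE₁² + SE₂²) = √(0.00012769 + 0.0013454224) = 0.03838.
z* for 95% confidence is 1.960, so the margin of error is 1.960 × 0.03838 = 0.07522.
Point estimate p̂₁ − p̂₂ = 0.8167 − 0.8087 = 0.0080.
0.0080 ± 0.07522 → (-0.067, 0.083).

(-0.067, 0.083)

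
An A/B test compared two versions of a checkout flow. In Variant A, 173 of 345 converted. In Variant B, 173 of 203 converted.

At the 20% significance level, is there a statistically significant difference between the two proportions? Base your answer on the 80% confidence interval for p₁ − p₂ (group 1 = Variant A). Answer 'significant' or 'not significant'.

significant

Sample proportions: 173/345 = 0.5014, 173/203 = 0.8522.
Each SE is √(p̂(1−p̂)/n): √(0.5014·0.4986/345) = 0.02692 and √(0.8522·0.1478/203) = 0.02491.
SE(p̂₁ − p̂₂) = √(SE₁² + SE₂²) = √(0.0007246864 + 0.0006205081) = 0.03668, since the two samples are independent.
At 80% confidence z* = 1.282; margin = 1.282 × 0.03668 = 0.04702.
The difference is 0.5014 − 0.8522 = -0.3508, so the interval is -0.3508 ± 0.04702 = (-0.39782, -0.30378).
The interval (-0.39782, -0.30378) does not contain 0, so the difference is significant.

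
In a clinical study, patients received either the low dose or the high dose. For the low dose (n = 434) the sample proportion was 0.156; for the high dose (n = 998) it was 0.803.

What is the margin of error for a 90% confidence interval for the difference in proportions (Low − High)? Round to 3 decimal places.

0.035

SE₁ = √(p̂₁(1−p̂₁)/n₁) = √(0.1560·0.8440/434) = 0.01742; SE₂ = √(0.8030·0.1970/998) = 0.01259.
Independent samples: SE of the difference = √(SE₁² + SE₂²) = √(0.0003034564 + 0.0001585081) = 0.02149.
z* for 90% confidence is 1.645, so the margin of error is 1.645 × 0.02149 = 0.03535.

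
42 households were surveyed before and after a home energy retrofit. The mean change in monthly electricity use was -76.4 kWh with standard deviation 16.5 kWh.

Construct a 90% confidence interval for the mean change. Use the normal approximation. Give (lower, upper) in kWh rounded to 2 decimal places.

Paired design: SE = s_d/√n = 16.5/√42 = 2.5460.
z* = 1.645; margin of error = 1.645 × 2.5460 = 4.1882.
-76.4 ± 4.1882 → (-80.59, -72.21).

(-80.59, -72.21)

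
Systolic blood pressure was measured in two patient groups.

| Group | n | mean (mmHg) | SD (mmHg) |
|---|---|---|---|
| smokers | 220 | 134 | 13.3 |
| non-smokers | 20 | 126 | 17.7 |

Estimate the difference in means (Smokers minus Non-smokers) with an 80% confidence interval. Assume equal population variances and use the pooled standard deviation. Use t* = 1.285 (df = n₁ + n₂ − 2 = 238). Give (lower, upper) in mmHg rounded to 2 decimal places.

(3.89, 12.11)

s_p = √[((n₁−1)s₁² + (n₂−1)s₂²)/(n₁+n₂−2)] = √[(219·13.3² + 19·17.7²)/238] = 13.7033.
SE = 13.7033·√(1/220 + 1/20) = 3.2004.
With t* = 1.285, margin = 1.285 × 3.2004 = 4.1125.
x̄₁ − x̄₂ = 134 − 126 = 8.0000; interval 8.0000 ± 4.1125 = (3.89, 12.11).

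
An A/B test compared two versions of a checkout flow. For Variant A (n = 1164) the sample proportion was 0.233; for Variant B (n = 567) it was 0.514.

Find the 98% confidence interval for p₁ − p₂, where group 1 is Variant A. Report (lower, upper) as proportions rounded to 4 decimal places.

SE₁ = √(p̂₁(1−p̂₁)/n₁) = √(0.2330·0.7670/1164) = 0.01239; SE₂ = √(0.5140·0.4860/567) = 0.02099.
Independent samples: SE of the difference = √(SE₁² + SE₂²) = √(0.0001535121 + 0.0004405801) = 0.02437.
z* for 98% confidence is 2.326, so the margin of error is 2.326 × 0.02437 = 0.05668.
Point estimate p̂₁ − p̂₂ = 0.2330 − 0.5140 = -0.2810.
-0.2810 ± 0.05668 → (-0.3377, -0.2243).

(-0.3377, -0.2243)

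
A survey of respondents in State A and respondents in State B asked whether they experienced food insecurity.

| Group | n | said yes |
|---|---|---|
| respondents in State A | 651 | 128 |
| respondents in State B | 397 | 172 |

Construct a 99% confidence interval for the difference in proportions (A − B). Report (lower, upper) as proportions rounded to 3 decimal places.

(-0.312, -0.161)

p̂₁ = 128/651 = 0.1966 and p̂₂ = 172/397 = 0.4332.
SE₁ = √(p̂₁(1−p̂₁)/n₁) = √(0.1966·0.8034/651) = 0.01558; SE₂ = √(0.4332·0.5668/397) = 0.02487.
Independent samples: SE of the difference = √(SE₁² + SE₂²) = √(0.0002427364 + 0.0006185169) = 0.02935.
z* for 99% confidence is 2.576, so the margin of error is 2.576 × 0.02935 = 0.07561.
Point estimate p̂₁ − p̂₂ = 0.1966 − 0.4332 = -0.2366.
-0.2366 ± 0.07561 → (-0.312, -0.161).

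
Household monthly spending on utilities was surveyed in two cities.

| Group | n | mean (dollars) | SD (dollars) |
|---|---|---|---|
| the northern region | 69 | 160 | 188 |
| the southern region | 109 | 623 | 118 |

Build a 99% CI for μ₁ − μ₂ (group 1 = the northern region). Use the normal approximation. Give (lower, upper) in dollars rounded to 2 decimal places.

Standard errors of each mean: 188/√69 = 22.6325 and 118/√109 = 11.3024.
SE(x̄₁ − x̄₂) = √(22.6325² + 11.3024²) = 25.2977 for independent samples with unequal variances.
With z* = 2.576, the margin is 2.576 × 25.2977 = 65.1669.
x̄₁ − x̄₂ = 160 − 623 = -463.0000; the interval is -463.0000 ± 65.1669 = (-528.17, -397.83).

(-528.17, -397.83)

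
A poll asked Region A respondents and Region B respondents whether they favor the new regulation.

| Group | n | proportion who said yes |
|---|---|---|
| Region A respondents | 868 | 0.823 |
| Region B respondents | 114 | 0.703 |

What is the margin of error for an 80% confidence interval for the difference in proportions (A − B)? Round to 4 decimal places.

0.0573

Each SE is √(p̂(1−p̂)/n): √(0.8230·0.1770/868) = 0.01295 and √(0.7030·0.2970/114) = 0.04280.
SE(p̂₁ − p̂₂) = √(SE₁² + SE₂²) = √(0.0001677025 + 0.00183184) = 0.04472, since the two samples are independent.
At 80% confidence z* = 1.282; margin = 1.282 × 0.04472 = 0.05733.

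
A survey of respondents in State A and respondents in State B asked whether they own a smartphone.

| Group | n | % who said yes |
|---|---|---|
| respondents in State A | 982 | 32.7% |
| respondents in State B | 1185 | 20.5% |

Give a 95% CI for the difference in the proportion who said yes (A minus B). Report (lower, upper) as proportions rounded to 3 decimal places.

The two standard errors are √(0.3270×0.6730/982) = 0.01497 and √(0.2050×0.7950/1185) = 0.01173.
Because the samples are independent, SE_diff = √(0.01497² + 0.01173²) = 0.01902.
Using z* = 1.960 for 95%, ME = 1.960 × 0.01902 = 0.03728.
p̂₁ − p̂₂ = 0.1220; interval 0.1220 ± 0.03728 gives (0.085, 0.159).

(0.085, 0.159)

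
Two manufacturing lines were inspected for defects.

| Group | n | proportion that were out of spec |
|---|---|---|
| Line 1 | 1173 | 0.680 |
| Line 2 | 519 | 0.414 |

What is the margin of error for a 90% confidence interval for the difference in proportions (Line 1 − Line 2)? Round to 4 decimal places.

0.0420

Each SE is √(p̂(1−p̂)/n): √(0.6800·0.3200/1173) = 0.01362 and √(0.4140·0.5860/519) = 0.02162.
SE(p̂₁ − p̂₂) = √(SE₁² + SE₂²) = √(0.0001855044 + 0.0004674244) = 0.02555, since the two samples are independent.
At 90% confidence z* = 1.645; margin = 1.645 × 0.02555 = 0.04203.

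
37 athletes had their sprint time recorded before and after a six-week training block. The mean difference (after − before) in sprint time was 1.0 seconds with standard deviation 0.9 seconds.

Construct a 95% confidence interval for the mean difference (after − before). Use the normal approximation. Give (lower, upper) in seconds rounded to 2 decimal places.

(0.71, 1.29)

This is a matched-pairs design, so SE = s_d/√n = 0.9/√37 = 0.1480.
Margin = 1.960 × 0.1480 = 0.2901; the interval is 1.0 ± 0.2901 = (0.71, 1.29).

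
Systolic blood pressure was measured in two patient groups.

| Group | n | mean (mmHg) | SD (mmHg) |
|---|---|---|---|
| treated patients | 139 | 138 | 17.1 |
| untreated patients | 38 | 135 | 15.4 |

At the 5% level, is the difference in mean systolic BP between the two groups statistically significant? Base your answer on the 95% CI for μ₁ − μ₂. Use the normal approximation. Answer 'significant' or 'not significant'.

SE₁ = s₁/√n₁ = 17.1/√139 = 1.4504; SE₂ = 15.4/√38 = 2.4982.
Independent samples, unequal variances: SE_diff = √(SE₁² + SE₂²) = √(2.10366016 + 6.24100324) = 2.8887.
z* = 1.960, so margin of error = 1.960 × 2.8887 = 5.6619.
Difference in means = 138 − 135 = 3.0000.
3.0000 ± 5.6619 → (-2.6619, 8.6619).
The interval (-2.6619, 8.6619) contains 0, so the difference is not significant.

not significant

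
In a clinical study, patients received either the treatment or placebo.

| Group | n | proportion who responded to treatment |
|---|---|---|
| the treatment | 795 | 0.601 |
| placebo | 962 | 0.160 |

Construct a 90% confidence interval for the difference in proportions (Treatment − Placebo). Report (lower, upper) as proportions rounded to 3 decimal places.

(0.406, 0.476)

The two standard errors are √(0.6010×0.3990/795) = 0.01737 and √(0.1600×0.8400/962) = 0.01182.
Because the samples are independent, SE_diff = √(0.01737² + 0.01182²) = 0.02101.
Using z* = 1.645 for 90%, ME = 1.645 × 0.02101 = 0.03456.
p̂₁ − p̂₂ = 0.4410; interval 0.4410 ± 0.03456 gives (0.406, 0.476).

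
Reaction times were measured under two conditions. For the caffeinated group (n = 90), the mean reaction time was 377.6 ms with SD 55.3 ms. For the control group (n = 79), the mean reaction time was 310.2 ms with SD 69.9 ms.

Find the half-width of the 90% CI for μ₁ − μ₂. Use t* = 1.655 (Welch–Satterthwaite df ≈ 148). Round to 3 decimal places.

Per-group SEs: s₁/√n₁ = 55.3/√90 = 5.8291, s₂/√n₂ = 69.9/√79 = 7.8644.
Unpooled SE of the difference: √(33.97840681 + 61.84878736) = 9.7891.
Margin of error = t* · SE = 1.655 × 9.7891 = 16.2010.

16.201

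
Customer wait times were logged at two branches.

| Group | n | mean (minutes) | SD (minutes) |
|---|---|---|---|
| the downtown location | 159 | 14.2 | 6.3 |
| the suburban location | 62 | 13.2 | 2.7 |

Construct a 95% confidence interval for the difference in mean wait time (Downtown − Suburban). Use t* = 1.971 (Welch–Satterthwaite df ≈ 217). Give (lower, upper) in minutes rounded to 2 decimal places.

(-0.19, 2.19)

SE₁ = s₁/√n₁ = 6.3/√159 = 0.4996; SE₂ = 2.7/√62 = 0.3429.
Independent samples, unequal variances: SE_diff = √(SE₁² + SE₂²) = √(0.24960016 + 0.11758041) = 0.6060.
t* = 1.971, so margin of error = 1.971 × 0.6060 = 1.1944.
Difference in means = 14.2 − 13.2 = 1.0000.
1.0000 ± 1.1944 → (-0.19, 2.19).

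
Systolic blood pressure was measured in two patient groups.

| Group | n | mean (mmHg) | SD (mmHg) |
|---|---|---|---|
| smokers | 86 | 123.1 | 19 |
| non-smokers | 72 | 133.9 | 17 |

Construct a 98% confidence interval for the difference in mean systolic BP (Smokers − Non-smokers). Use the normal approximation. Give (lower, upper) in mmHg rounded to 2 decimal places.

(-17.47, -4.13)

Standard errors of each mean: 19/√86 = 2.0488 and 17/√72 = 2.0035.
SE(x̄₁ − x̄₂) = √(2.0488² + 2.0035²) = 2.8656 for independent samples with unequal variances.
With z* = 2.326, the margin is 2.326 × 2.8656 = 6.6654.
x̄₁ − x̄₂ = 123.1 − 133.9 = -10.8000; the interval is -10.8000 ± 6.6654 = (-17.47, -4.13).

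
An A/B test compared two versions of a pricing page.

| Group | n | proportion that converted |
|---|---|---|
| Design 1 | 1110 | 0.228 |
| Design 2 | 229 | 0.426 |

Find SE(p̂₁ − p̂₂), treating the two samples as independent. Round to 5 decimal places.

0.03502

The two standard errors are √(0.2280×0.7720/1110) = 0.01259 and √(0.4260×0.5740/229) = 0.03268.
Because the samples are independent, SE_diff = √(0.01259² + 0.03268²) = 0.03502.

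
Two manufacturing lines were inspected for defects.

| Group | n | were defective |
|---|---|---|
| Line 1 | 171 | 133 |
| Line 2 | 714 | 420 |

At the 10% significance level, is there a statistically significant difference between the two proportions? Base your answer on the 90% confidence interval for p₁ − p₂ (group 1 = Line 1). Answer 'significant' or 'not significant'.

significant

p̂₁ = 133/171 = 0.7778 and p̂₂ = 420/714 = 0.5882.
SE₁ = √(p̂₁(1−p̂₁)/n₁) = √(0.7778·0.2222/171) = 0.03179; SE₂ = √(0.5882·0.4118/714) = 0.01842.
Independent samples: SE of the difference = √(SE₁² + SE₂²) = √(0.0010106041 + 0.0003392964) = 0.03674.
z* for 90% confidence is 1.645, so the margin of error is 1.645 × 0.03674 = 0.06044.
Point estimate p̂₁ − p̂₂ = 0.7778 − 0.5882 = 0.1896.
0.1896 ± 0.06044 → (0.12916, 0.25004).
The interval (0.12916, 0.25004) does not contain 0, so the difference is significant.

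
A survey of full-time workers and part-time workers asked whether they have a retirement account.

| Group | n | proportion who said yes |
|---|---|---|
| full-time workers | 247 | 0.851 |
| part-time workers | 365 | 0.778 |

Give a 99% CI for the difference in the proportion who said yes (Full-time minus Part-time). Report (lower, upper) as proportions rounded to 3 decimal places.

(-0.008, 0.154)

SE₁ = √(p̂₁(1−p̂₁)/n₁) = √(0.8510·0.1490/247) = 0.02266; SE₂ = √(0.7780·0.2220/365) = 0.02175.
Independent samples: SE of the difference = √(SE₁² + SE₂²) = √(0.0005134756 + 0.0004730625) = 0.03141.
z* for 99% confidence is 2.576, so the margin of error is 2.576 × 0.03141 = 0.08091.
Point estimate p̂₁ − p̂₂ = 0.8510 − 0.7780 = 0.0730.
0.0730 ± 0.08091 → (-0.008, 0.154).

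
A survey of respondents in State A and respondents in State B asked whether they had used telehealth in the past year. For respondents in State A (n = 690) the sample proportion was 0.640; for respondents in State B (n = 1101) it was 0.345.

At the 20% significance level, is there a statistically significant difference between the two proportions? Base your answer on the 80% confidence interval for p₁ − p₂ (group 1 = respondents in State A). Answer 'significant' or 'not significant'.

significant

The two standard errors are √(0.6400×0.3600/690) = 0.01827 and √(0.3450×0.6550/1101) = 0.01433.
Because the samples are independent, SE_diff = √(0.01827² + 0.01433²) = 0.02322.
Using z* = 1.282 for 80%, ME = 1.282 × 0.02322 = 0.02977.
p̂₁ − p̂₂ = 0.2950; interval 0.2950 ± 0.02977 gives (0.26523, 0.32477).
The interval (0.26523, 0.32477) does not contain 0, so the difference is significant.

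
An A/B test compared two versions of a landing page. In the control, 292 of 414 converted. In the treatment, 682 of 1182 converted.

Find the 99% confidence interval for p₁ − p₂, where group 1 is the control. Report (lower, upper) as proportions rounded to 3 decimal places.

(0.060, 0.197)

p̂₁ = 292/414 = 0.7053 and p̂₂ = 682/1182 = 0.5770.
SE₁ = √(p̂₁(1−p̂₁)/n₁) = √(0.7053·0.2947/414) = 0.02241; SE₂ = √(0.5770·0.4230/1182) = 0.01437.
Independent samples: SE of the difference = √(SE₁² + SE₂²) = √(0.0005022081 + 0.0002064969) = 0.02662.
z* for 99% confidence is 2.576, so the margin of error is 2.576 × 0.02662 = 0.06857.
Point estimate p̂₁ − p̂₂ = 0.7053 − 0.5770 = 0.1283.
0.1283 ± 0.06857 → (0.060, 0.197).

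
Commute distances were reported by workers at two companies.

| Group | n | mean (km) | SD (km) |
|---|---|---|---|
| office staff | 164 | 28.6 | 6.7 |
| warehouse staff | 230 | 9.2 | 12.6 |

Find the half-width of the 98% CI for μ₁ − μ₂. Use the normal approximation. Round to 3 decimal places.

SE₁ = s₁/√n₁ = 6.7/√164 = 0.5232; SE₂ = 12.6/√230 = 0.8308.
Independent samples, unequal variances: SE_diff = √(SE₁² + SE₂²) = √(0.27373824 + 0.69022864) = 0.9818.
z* = 2.326, so margin of error = 2.326 × 0.9818 = 2.2837.

2.284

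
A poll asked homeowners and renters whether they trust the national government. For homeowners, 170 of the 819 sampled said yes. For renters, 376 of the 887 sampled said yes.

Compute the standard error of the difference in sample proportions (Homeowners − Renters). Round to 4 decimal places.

0.0218

p̂₁ = 170/819 = 0.2076 and p̂₂ = 376/887 = 0.4239.
SE₁ = √(p̂₁(1−p̂₁)/n₁) = √(0.2076·0.7924/819) = 0.01417; SE₂ = √(0.4239·0.5761/887) = 0.01659.
Independent samples: SE of the difference = √(SE₁² + SE₂²) = √(0.0002007889 + 0.0002752281) = 0.02182.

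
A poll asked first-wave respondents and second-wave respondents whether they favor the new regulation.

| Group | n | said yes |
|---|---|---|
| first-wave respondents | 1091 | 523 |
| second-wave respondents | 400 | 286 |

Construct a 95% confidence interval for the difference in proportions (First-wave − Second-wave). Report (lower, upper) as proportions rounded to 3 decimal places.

p̂₁ = 523/1091 = 0.4794 and p̂₂ = 286/400 = 0.7150.
SE₁ = √(p̂₁(1−p̂₁)/n₁) = √(0.4794·0.5206/1091) = 0.01512; SE₂ = √(0.7150·0.2850/400) = 0.02257.
Independent samples: SE of the difference = √(SE₁² + SE₂²) = √(0.0002286144 + 0.0005094049) = 0.02717.
z* for 95% confidence is 1.960, so the margin of error is 1.960 × 0.02717 = 0.05325.
Point estimate p̂₁ − p̂₂ = 0.4794 − 0.7150 = -0.2356.
-0.2356 ± 0.05325 → (-0.289, -0.182).

(-0.289, -0.182)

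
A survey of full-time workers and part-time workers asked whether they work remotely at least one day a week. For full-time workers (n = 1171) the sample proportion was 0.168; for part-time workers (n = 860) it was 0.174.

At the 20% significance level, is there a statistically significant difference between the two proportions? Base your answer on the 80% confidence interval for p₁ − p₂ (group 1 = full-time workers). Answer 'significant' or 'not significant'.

not significant

SE₁ = √(p̂₁(1−p̂₁)/n₁) = √(0.1680·0.8320/1171) = 0.01093; SE₂ = √(0.1740·0.8260/860) = 0.01293.
Independent samples: SE of the difference = √(SE₁² + SE₂²) = √(0.0001194649 + 0.0001671849) = 0.01693.
z* for 80% confidence is 1.282, so the margin of error is 1.282 × 0.01693 = 0.02170.
Point estimate p̂₁ − p̂₂ = 0.1680 − 0.1740 = -0.0060.
-0.0060 ± 0.02170 → (-0.02770, 0.01570).
The interval (-0.02770, 0.01570) contains 0, so the difference is not significant.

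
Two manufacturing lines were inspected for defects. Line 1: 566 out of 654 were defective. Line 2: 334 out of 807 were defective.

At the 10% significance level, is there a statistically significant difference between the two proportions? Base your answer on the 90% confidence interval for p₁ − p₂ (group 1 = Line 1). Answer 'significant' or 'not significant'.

significant

p̂₁ = 566/654 = 0.8654 and p̂₂ = 334/807 = 0.4139.
SE₁ = √(p̂₁(1−p̂₁)/n₁) = √(0.8654·0.1346/654) = 0.01335; SE₂ = √(0.4139·0.5861/807) = 0.01734.
Independent samples: SE of the difference = √(SE₁² + SE₂²) = √(0.0001782225 + 0.0003006756) = 0.02188.
z* for 90% confidence is 1.645, so the margin of error is 1.645 × 0.02188 = 0.03599.
Point estimate p̂₁ − p̂₂ = 0.8654 − 0.4139 = 0.4515.
0.4515 ± 0.03599 → (0.41551, 0.48749).
The interval (0.41551, 0.48749) does not contain 0, so the difference is significant.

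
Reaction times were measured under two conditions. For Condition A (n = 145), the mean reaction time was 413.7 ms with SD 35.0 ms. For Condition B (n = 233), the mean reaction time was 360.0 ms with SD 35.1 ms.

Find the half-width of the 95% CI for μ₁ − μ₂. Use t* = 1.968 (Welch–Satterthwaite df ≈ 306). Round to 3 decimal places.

Standard errors of each mean: 35.0/√145 = 2.9066 and 35.1/√233 = 2.2995.
SE(x̄₁ − x̄₂) = √(2.9066² + 2.2995²) = 3.7062 for independent samples with unequal variances.
With t* = 1.968, the margin is 1.968 × 3.7062 = 7.2938.

7.294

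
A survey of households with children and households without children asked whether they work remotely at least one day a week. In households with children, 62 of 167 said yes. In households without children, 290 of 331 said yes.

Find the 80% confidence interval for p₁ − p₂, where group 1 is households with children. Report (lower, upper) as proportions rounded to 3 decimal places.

(-0.558, -0.452)

Sample proportions: 62/167 = 0.3713, 290/331 = 0.8761.
Each SE is √(p̂(1−p̂)/n): √(0.3713·0.6287/167) = 0.03739 and √(0.8761·0.1239/331) = 0.01811.
SE(p̂₁ − p̂₂) = √(SE₁² + SE₂²) = √(0.0013980121 + 0.0003279721) = 0.04154, since the two samples are independent.
At 80% confidence z* = 1.282; margin = 1.282 × 0.04154 = 0.05325.
The difference is 0.3713 − 0.8761 = -0.5048, so the interval is -0.5048 ± 0.05325 = (-0.558, -0.452).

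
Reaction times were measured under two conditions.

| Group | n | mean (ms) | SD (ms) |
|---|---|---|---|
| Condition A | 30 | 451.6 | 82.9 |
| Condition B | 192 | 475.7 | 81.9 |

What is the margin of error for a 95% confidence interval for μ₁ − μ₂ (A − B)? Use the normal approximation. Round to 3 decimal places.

31.847

Standard errors of each mean: 82.9/√30 = 15.1354 and 81.9/√192 = 5.9106.
SE(x̄₁ − x̄₂) = √(15.1354² + 5.9106²) = 16.2486 for independent samples with unequal variances.
With z* = 1.960, the margin is 1.960 × 16.2486 = 31.8473.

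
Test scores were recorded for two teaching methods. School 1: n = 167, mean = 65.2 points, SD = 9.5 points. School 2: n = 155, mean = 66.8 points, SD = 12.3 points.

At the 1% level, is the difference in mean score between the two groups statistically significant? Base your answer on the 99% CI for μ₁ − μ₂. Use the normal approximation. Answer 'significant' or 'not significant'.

not significant

Standard errors of each mean: 9.5/√167 = 0.7351 and 12.3/√155 = 0.9880.
SE(x̄₁ − x̄₂) = √(0.7351² + 0.9880²) = 1.2315 for independent samples with unequal variances.
With z* = 2.576, the margin is 2.576 × 1.2315 = 3.1723.
x̄₁ − x̄₂ = 65.2 − 66.8 = -1.6000; the interval is -1.6000 ± 3.1723 = (-4.7723, 1.5723).
The interval (-4.7723, 1.5723) contains 0, so the difference is not significant.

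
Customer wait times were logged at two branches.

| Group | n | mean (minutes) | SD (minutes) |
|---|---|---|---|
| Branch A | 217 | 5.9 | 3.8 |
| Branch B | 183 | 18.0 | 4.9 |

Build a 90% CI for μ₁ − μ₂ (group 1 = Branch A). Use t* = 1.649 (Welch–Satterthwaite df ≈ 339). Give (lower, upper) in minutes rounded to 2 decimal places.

(-12.83, -11.37)

Per-group SEs: s₁/√n₁ = 3.8/√217 = 0.2580, s₂/√n₂ = 4.9/√183 = 0.3622.
Unpooled SE of the difference: √(0.066564 + 0.13118884) = 0.4447.
Margin of error = t* · SE = 1.649 × 0.4447 = 0.7333.
x̄₁ − x̄₂ = 5.9 − 18.0 = -12.1000.
CI: -12.1000 ± 0.7333 = (-12.83, -11.37).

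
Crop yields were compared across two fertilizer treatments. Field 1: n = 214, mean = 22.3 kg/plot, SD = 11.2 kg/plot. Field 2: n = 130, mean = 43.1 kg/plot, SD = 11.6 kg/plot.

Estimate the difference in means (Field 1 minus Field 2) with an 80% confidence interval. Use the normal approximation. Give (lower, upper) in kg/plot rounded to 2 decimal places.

SE₁ = s₁/√n₁ = 11.2/√214 = 0.7656; SE₂ = 11.6/√130 = 1.0174.
Independent samples, unequal variances: SE_diff = √(SE₁² + SE₂²) = √(0.58614336 + 1.03510276) = 1.2733.
z* = 1.282, so margin of error = 1.282 × 1.2733 = 1.6324.
Difference in means = 22.3 − 43.1 = -20.8000.
-20.8000 ± 1.6324 → (-22.43, -19.17).

(-22.43, -19.17)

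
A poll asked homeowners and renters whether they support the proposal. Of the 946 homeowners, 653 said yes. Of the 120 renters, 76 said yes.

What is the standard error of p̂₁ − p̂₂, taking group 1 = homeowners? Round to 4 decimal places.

Sample proportions: 653/946 = 0.6903, 76/120 = 0.6333.
Each SE is √(p̂(1−p̂)/n): √(0.6903·0.3097/946) = 0.01503 and √(0.6333·0.3667/120) = 0.04399.
SE(p̂₁ − p̂₂) = √(SE₁² + SE₂²) = √(0.0002259009 + 0.0019351201) = 0.04649, since the two samples are independent.

0.0465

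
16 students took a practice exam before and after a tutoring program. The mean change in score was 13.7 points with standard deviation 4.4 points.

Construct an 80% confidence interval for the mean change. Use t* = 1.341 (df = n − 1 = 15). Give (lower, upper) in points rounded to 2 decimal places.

This is a matched-pairs design, so SE = s_d/√n = 4.4/√16 = 1.1000.
Margin = 1.341 × 1.1000 = 1.4751; the interval is 13.7 ± 1.4751 = (12.22, 15.18).

(12.22, 15.18)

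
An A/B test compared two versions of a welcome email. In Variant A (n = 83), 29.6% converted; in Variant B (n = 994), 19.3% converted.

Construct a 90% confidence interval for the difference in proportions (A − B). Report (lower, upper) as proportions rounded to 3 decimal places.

SE₁ = √(p̂₁(1−p̂₁)/n₁) = √(0.2960·0.7040/83) = 0.05011; SE₂ = √(0.1930·0.8070/994) = 0.01252.
Independent samples: SE of the difference = √(SE₁² + SE₂²) = √(0.0025110121 + 0.0001567504) = 0.05165.
z* for 90% confidence is 1.645, so the margin of error is 1.645 × 0.05165 = 0.08496.
Point estimate p̂₁ − p̂₂ = 0.2960 − 0.1930 = 0.1030.
0.1030 ± 0.08496 → (0.018, 0.188).

(0.018, 0.188)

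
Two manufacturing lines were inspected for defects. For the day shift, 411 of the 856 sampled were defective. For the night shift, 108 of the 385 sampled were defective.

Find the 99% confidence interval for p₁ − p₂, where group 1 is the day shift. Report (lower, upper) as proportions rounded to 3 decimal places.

(0.126, 0.273)

Sample proportions: 411/856 = 0.4801, 108/385 = 0.2805.
Each SE is √(p̂(1−p̂)/n): √(0.4801·0.5199/856) = 0.01708 and √(0.2805·0.7195/385) = 0.02290.
SE(p̂₁ − p̂₂) = √(SE₁² + SE₂²) = √(0.0002917264 + 0.00052441) = 0.02857, since the two samples are independent.
At 99% confidence z* = 2.576; margin = 2.576 × 0.02857 = 0.07360.
The difference is 0.4801 − 0.2805 = 0.1996, so the interval is 0.1996 ± 0.07360 = (0.126, 0.273).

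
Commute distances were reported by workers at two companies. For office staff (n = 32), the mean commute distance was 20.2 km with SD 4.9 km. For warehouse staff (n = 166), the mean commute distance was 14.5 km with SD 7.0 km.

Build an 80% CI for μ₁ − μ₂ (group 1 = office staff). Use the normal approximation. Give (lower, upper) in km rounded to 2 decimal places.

(4.39, 7.01)

Standard errors of each mean: 4.9/√32 = 0.8662 and 7.0/√166 = 0.5433.
SE(x̄₁ − x̄₂) = √(0.8662² + 0.5433²) = 1.0225 for independent samples with unequal variances.
With z* = 1.282, the margin is 1.282 × 1.0225 = 1.3108.
x̄₁ − x̄₂ = 20.2 − 14.5 = 5.7000; the interval is 5.7000 ± 1.3108 = (4.39, 7.01).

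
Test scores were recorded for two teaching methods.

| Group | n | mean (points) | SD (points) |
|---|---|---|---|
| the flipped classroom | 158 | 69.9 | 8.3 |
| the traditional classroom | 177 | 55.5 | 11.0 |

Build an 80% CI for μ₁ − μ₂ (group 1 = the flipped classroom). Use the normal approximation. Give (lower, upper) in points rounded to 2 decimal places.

SE₁ = s₁/√n₁ = 8.3/√158 = 0.6603; SE₂ = 11.0/√177 = 0.8268.
Independent samples, unequal variances: SE_diff = √(SE₁² + SE₂²) = √(0.43599609 + 0.68359824) = 1.0581.
z* = 1.282, so margin of error = 1.282 × 1.0581 = 1.3565.
Difference in means = 69.9 − 55.5 = 14.4000.
14.4000 ± 1.3565 → (13.04, 15.76).

(13.04, 15.76)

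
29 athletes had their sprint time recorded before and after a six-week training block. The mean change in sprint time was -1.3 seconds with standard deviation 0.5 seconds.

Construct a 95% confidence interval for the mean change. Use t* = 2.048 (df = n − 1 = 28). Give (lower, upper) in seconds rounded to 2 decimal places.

Paired design: SE = s_d/√n = 0.5/√29 = 0.0928.
t* = 2.048; margin of error = 2.048 × 0.0928 = 0.1901.
-1.3 ± 0.1901 → (-1.49, -1.11).

(-1.49, -1.11)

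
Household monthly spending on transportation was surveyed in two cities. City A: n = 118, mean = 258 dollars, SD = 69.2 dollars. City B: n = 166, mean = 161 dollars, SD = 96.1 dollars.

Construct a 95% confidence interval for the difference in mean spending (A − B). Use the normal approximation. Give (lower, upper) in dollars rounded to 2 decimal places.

(77.77, 116.23)

Standard errors of each mean: 69.2/√118 = 6.3704 and 96.1/√166 = 7.4588.
SE(x̄₁ − x̄₂) = √(6.3704² + 7.4588²) = 9.8090 for independent samples with unequal variances.
With z* = 1.960, the margin is 1.960 × 9.8090 = 19.2256.
x̄₁ − x̄₂ = 258 − 161 = 97.0000; the interval is 97.0000 ± 19.2256 = (77.77, 116.23).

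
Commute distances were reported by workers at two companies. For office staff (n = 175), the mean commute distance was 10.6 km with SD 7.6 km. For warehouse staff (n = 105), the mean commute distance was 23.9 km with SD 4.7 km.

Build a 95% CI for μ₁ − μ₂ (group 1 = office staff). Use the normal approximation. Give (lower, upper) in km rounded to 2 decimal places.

SE₁ = s₁/√n₁ = 7.6/√175 = 0.5745; SE₂ = 4.7/√105 = 0.4587.
Independent samples, unequal variances: SE_diff = √(SE₁² + SE₂²) = √(0.33005025 + 0.21040569) = 0.7352.
z* = 1.960, so margin of error = 1.960 × 0.7352 = 1.4410.
Difference in means = 10.6 − 23.9 = -13.3000.
-13.3000 ± 1.4410 → (-14.74, -11.86).

(-14.74, -11.86)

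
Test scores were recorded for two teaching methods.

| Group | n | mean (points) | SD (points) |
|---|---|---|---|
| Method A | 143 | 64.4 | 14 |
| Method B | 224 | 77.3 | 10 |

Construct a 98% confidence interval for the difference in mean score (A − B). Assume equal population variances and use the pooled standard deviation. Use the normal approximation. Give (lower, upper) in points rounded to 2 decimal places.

s_p = √[((n₁−1)s₁² + (n₂−1)s₂²)/(n₁+n₂−2)] = √[(142·14² + 223·10²)/365] = 11.7196.
SE = 11.7196·√(1/143 + 1/224) = 1.2545.
With z* = 2.326, margin = 2.326 × 1.2545 = 2.9180.
x̄₁ − x̄₂ = 64.4 − 77.3 = -12.9000; interval -12.9000 ± 2.9180 = (-15.82, -9.98).

(-15.82, -9.98)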